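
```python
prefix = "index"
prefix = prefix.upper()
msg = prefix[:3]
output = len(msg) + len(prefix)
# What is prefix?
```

Trace:
`prefix = "index"` → prefix = 'index'
`prefix = prefix.upper()` → prefix = 'INDEX'
`msg = prefix[:3]` → msg = 'IND'
`output = len(msg) + len(prefix)` → output = 8
So prefix = 'INDEX'

Answer: 'INDEX'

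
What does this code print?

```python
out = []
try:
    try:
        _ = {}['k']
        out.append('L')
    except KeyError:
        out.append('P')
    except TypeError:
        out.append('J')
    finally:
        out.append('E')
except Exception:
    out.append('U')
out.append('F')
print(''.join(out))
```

Execution trace: 'P' (inner except KeyError) → 'E' (inner finally) → 'F' (after the try/except). Output: PEF

Answer: PEF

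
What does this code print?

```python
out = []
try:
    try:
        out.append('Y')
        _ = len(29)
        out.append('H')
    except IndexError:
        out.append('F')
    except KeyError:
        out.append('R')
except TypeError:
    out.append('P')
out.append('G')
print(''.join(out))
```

Execution trace: 'Y' (try body) → 'P' (outer except TypeError) → 'G' (after the try/except). Output: YPG

Answer: YPG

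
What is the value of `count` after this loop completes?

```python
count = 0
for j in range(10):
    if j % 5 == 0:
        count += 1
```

Count numbers divisible by 5 in range(10)
`count` takes the values: 0 → 1 → 2

Answer: 2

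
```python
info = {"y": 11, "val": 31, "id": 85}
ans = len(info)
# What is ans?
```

Trace:
`info = {"y": 11, "val": 31, "id": 85}` → info = {'y': 11, 'val': 31, 'id': 85}
`ans = len(info)` → ans = 3
So ans = 3

Answer: 3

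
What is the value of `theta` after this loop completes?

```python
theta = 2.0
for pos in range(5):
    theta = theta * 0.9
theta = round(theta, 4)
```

Exponential decay: 2.0 * 0.9^5
`theta` takes the values: 2.0 → 1.8 → 1.62 → 1.458 → 1.3122 → 1.18098 → 1.181

Answer: 1.181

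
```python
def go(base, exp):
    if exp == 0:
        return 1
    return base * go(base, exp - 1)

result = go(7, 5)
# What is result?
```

go(7, 5) = 7 * 7 * 7 * 7 * 7 = 16807

Answer: 16807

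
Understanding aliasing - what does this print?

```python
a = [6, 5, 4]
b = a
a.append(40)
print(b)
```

Key concept: basic list aliasing.
Step by step:
`a = [6, 5, 4]` → a = [6, 5, 4]
`b = a` → b = [6, 5, 4] (same object as a)
`a.append(40)` → a = [6, 5, 4, 40] (same object as b); b = [6, 5, 4, 40] (same object as a)
`print(b)` → prints [6, 5, 4, 40]

Answer: [6, 5, 4, 40]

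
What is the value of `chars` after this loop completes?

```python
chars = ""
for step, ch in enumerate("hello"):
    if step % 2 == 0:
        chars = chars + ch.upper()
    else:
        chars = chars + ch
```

Uppercase even positions in 'hello'
`chars` takes the values: "" → "H" → "He" → "HeL" → "HeLl" → "HeLlO"

Answer: "HeLlO"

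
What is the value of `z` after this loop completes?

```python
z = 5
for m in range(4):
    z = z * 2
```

Multiply by 2, 4 times: 5 * 2^4 = 80
`z` takes the values: 5 → 10 → 20 → 40 → 80

Answer: 80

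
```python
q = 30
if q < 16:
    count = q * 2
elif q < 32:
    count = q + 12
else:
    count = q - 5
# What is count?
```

Trace:
`q = 30` → q = 30
`if q < 16: ...` → q < 16 is False, q < 32 is True → count = 42
So count = 42

Answer: 42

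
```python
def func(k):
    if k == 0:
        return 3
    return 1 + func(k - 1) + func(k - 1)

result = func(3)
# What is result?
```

func(k) = 1 + 2·func(k-1), func(0)=3. Closed form: (3+1)·2^3 - 1 = 31.

Answer: 31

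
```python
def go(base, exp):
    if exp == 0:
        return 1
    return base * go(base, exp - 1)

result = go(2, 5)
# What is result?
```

go(2, 5) = 2 * 2 * 2 * 2 * 2 = 32

Answer: 32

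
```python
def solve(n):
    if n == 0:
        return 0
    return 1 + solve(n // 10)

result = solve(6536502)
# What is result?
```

Count of digits of 6536502: 7

Answer: 7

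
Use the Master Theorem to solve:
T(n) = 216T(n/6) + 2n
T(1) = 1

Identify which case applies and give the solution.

a=216, b=6, f(n)=2n. log_6(216) = 3. Since c=1 < 3, Case 1 applies: T(n) = Θ(n^log_b(a)) = O(n^3).

Answer: O(n^3) - Case 1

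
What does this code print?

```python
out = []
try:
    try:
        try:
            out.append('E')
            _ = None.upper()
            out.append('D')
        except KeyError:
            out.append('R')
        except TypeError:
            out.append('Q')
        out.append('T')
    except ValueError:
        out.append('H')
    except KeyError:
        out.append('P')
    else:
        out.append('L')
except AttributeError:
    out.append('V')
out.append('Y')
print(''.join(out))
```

Execution trace: 'E' (inner try body) → 'V' (outer except AttributeError) → 'Y' (after the try/except). Output: EVY

Answer: EVY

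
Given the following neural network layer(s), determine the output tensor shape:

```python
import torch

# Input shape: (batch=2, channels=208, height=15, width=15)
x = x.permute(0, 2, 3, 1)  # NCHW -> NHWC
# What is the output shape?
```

Input: (2, 208, 15, 15) -> Output: (2, 15, 15, 208)

Answer: (2, 15, 15, 208)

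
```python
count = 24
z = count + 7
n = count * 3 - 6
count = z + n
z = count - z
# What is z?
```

Trace:
`count = 24` → count = 24
`z = count + 7` → z = 31
`n = count * 3 - 6` → n = 66
`count = z + n` → count = 97
`z = count - z` → z = 66
So z = 66

Answer: 66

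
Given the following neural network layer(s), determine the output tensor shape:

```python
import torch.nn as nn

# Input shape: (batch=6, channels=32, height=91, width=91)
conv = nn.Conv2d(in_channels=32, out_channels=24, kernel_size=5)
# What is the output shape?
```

Input: (6, 32, 91, 91) -> Output: (6, 24, 87, 87)

Answer: (6, 24, 87, 87)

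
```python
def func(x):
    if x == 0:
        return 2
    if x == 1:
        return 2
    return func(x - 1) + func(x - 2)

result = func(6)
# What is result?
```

Build up from base cases: func(0)=2, func(1)=2, func(2)=4, func(3)=6, func(4)=10, func(5)=16, func(6)=26

Answer: 26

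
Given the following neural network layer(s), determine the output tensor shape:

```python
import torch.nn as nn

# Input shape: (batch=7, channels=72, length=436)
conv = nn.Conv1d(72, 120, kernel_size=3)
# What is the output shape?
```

Input: (7, 72, 436) -> Output: (7, 120, 434)

Answer: (7, 120, 434)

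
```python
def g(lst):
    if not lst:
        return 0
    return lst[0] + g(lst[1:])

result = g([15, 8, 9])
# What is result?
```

15 + 8 + 9 + 0 = 32

Answer: 32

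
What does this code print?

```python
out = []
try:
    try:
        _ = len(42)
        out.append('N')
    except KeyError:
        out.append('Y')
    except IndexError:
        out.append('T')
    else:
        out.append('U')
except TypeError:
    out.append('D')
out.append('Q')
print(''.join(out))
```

Execution trace: 'D' (outer except TypeError) → 'Q' (after the try/except). Output: DQ

Answer: DQ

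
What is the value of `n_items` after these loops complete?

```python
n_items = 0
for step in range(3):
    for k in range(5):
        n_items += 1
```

3 * 5 = 15
`n_items` takes the values: 0 → 1 → 2 → 3 → 4 → 5 → 6 → 7 → 8 → 9 → 10 → 11 → 12 → 13 → 14 → 15

Answer: 15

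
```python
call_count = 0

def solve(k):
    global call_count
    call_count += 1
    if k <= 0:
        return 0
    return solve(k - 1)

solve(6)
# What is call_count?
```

Linear recursion stepping by 1: 7 calls from k=6 down to ≤0.

Answer: 7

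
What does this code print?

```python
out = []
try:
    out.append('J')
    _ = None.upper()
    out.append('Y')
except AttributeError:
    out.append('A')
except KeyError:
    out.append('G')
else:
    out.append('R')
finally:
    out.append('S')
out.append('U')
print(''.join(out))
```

Execution trace: 'J' (try body) → 'A' (except AttributeError) → 'S' (finally) → 'U' (after the try/except). Output: JASU

Answer: JASU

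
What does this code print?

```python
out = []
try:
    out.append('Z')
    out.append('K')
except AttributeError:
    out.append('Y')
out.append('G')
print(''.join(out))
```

Execution trace: 'Z' (try body) → 'K' (try body, no exception) → 'G' (after the try/except). Output: ZKG

Answer: ZKG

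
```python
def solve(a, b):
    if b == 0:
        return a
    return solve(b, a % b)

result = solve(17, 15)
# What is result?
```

solve(17, 15) -> solve(15, 2) -> solve(2, 1) -> solve(1, 0) -> 1

Answer: 1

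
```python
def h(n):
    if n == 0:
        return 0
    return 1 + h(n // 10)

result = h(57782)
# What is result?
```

Count of digits of 57782: 5

Answer: 5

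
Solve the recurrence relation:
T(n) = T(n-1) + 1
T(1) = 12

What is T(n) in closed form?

Unrolling: T(n) = T(1) + 1·(n-1) = 12 + 1(n-1) = n + 11.

Answer: T(n) = n + 11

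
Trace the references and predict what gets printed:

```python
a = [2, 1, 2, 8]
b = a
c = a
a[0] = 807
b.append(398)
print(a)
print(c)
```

Key concept: multiple aliases.
Step by step:
`a = [2, 1, 2, 8]` → a = [2, 1, 2, 8]
`b = a` → b = [2, 1, 2, 8] (same object as a)
`c = a` → c = [2, 1, 2, 8] (same object as a, b)
`a[0] = 807` → a = [807, 1, 2, 8] (same object as b, c); b = [807, 1, 2, 8] (same object as a, c); c = [807, 1, 2, 8] (same object as a, b)
`b.append(398)` → a = [807, 1, 2, 8, 398] (same object as b, c); b = [807, 1, 2, 8, 398] (same object as a, c); c = [807, 1, 2, 8, 398] (same object as a, b)
`print(a)` → prints [807, 1, 2, 8, 398]
`print(c)` → prints [807, 1, 2, 8, 398]

Answer:
[807, 1, 2, 8, 398]
[807, 1, 2, 8, 398]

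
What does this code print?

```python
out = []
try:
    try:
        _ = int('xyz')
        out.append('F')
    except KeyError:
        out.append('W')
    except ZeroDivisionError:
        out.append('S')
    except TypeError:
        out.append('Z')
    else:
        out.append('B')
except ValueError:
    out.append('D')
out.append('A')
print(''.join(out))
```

Execution trace: 'D' (outer except ValueError) → 'A' (after the try/except). Output: DA

Answer: DA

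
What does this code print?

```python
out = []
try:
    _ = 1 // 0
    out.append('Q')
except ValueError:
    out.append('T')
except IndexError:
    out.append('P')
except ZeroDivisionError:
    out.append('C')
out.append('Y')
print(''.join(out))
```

Execution trace: 'C' (except ZeroDivisionError) → 'Y' (after the try/except). Output: CY

Answer: CY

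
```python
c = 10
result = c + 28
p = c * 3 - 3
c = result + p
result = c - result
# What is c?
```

Trace:
`c = 10` → c = 10
`result = c + 28` → result = 38
`p = c * 3 - 3` → p = 27
`c = result + p` → c = 65
`result = c - result` → result = 27
So c = 65

Answer: 65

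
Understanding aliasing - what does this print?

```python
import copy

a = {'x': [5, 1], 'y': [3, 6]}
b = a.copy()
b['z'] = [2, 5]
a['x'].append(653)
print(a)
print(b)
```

Key concept: shallow copy of dict with mutable values.
Step by step:
`a = {'x': [5, 1], 'y': [3, 6]}` → a = {'x': [5, 1], 'y': [3, 6]}
`b = a.copy()` → b = {'x': [5, 1], 'y': [3, 6]}
`b['z'] = [2, 5]` → b = {'x': [5, 1], 'y': [3, 6], 'z': [2, 5]}
`a['x'].append(653)` → a = {'x': [5, 1, 653], 'y': [3, 6]}; b = {'x': [5, 1, 653], 'y': [3, 6], 'z': [2, 5]}
`print(a)` → prints {'x': [5, 1, 653], 'y': [3, 6]}
`print(b)` → prints {'x': [5, 1, 653], 'y': [3, 6], 'z': [2, 5]}

Answer:
{'x': [5, 1, 653], 'y': [3, 6]}
{'x': [5, 1, 653], 'y': [3, 6], 'z': [2, 5]}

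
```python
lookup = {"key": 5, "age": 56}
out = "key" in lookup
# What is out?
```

Trace:
`lookup = {"key": 5, "age": 56}` → lookup = {'key': 5, 'age': 56}
`out = "key" in lookup` → out = True
So out = True

Answer: True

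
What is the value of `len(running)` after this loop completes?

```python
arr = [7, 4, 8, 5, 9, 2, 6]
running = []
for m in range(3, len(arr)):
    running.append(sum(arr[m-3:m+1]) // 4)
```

Number of 4-element averages
`running` takes the values: [] → [6] → [6, 6] → [6, 6, 6] → [6, 6, 6, 5]
So `len(running)` = 4

Answer: 4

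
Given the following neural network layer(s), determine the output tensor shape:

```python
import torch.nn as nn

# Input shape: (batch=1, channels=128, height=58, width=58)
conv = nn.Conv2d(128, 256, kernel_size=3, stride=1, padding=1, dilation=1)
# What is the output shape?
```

Input: (1, 128, 58, 58) -> Output: (1, 256, 58, 58)

Answer: (1, 256, 58, 58)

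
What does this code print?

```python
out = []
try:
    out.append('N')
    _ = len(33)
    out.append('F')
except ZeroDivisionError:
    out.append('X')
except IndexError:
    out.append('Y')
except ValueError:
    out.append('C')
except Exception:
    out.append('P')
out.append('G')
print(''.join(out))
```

Execution trace: 'N' (try body) → 'P' (except Exception) → 'G' (after the try/except). Output: NPG

Answer: NPG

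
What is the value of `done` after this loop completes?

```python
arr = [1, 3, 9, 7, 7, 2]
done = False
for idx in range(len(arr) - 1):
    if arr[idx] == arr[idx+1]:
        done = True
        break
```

Check consecutive duplicates in [1, 3, 9, 7, 7, 2]
`done` takes the values: False → True

Answer: True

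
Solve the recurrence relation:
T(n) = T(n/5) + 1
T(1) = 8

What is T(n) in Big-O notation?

Each step divides n by 5 and adds 1. After log_5(n) steps we reach T(1)=8. So T(n) = 1·log_5(n) + 8 = O(log n).

Answer: O(log n)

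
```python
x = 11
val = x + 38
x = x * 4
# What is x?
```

Trace:
`x = 11` → x = 11
`val = x + 38` → val = 49
`x = x * 4` → x = 44
So x = 44

Answer: 44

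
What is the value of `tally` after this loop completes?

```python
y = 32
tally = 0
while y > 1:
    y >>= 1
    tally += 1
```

Count right shifts until 1
`tally` takes the values: 0 → 1 → 2 → 3 → 4 → 5

Answer: 5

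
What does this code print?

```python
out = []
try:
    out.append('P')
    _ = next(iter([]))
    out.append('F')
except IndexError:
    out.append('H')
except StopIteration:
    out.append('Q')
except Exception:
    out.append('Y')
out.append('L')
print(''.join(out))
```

Execution trace: 'P' (try body) → 'Q' (except StopIteration) → 'L' (after the try/except). Output: PQL

Answer: PQL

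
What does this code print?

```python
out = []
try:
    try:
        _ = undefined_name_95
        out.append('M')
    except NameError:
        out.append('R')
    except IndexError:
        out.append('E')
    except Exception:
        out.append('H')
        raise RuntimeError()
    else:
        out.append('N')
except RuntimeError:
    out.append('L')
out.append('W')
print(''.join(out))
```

Execution trace: 'R' (inner except NameError) → 'W' (after the try/except). Output: RW

Answer: RW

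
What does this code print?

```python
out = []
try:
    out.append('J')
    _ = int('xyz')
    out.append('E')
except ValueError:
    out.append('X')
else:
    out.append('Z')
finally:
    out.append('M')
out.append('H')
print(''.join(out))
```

Execution trace: 'J' (try body) → 'X' (except ValueError) → 'M' (finally) → 'H' (after the try/except). Output: JXMH

Answer: JXMH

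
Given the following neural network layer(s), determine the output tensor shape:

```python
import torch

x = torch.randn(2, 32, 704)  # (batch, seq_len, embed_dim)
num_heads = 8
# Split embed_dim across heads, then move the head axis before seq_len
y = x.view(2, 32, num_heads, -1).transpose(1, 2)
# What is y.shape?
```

Input: (2, 32, 704) -> head_dim = 704 // 8 = 88; after view: (2, 32, 8, 88) -> after transpose(1, 2): (2, 8, 32, 88) -> Output: (2, 8, 32, 88)

Answer: (2, 8, 32, 88)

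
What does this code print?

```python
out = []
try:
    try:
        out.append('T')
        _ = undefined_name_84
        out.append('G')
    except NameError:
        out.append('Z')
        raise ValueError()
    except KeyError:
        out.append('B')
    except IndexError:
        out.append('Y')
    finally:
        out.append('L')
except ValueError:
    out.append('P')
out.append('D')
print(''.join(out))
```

Execution trace: 'T' (inner try body) → 'Z' (inner except NameError) → 'L' (inner finally) → 'P' (outer except ValueError) → 'D' (after the try/except). Output: TZLPD

Answer: TZLPD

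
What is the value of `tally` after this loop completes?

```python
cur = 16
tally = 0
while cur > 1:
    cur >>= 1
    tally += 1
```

Count right shifts until 1
`tally` takes the values: 0 → 1 → 2 → 3 → 4

Answer: 4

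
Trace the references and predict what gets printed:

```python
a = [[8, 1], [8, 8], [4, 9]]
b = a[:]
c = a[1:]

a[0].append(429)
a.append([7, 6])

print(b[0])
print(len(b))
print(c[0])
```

Key concept: slice with nested mutation.
Step by step:
`a = [[8, 1], [8, 8], [4, 9]]` → a = [[8, 1], [8, 8], [4, 9]]
`b = a[:]` → b = [[8, 1], [8, 8], [4, 9]]
`c = a[1:]` → c = [[8, 8], [4, 9]]
`a[0].append(429)` → a = [[8, 1, 429], [8, 8], [4, 9]]; b = [[8, 1, 429], [8, 8], [4, 9]]
`a.append([7, 6])` → a = [[8, 1, 429], [8, 8], [4, 9], [7, 6]]
`print(b[0])` → prints [8, 1, 429]
`print(len(b))` → prints 3
`print(c[0])` → prints [8, 8]

Answer:
[8, 1, 429]
3
[8, 8]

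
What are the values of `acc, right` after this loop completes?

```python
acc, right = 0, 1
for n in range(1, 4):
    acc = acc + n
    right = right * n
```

Sum and factorial of 1 to 3
`acc, right` takes the values: (0, 1) → (1, 1) → (3, 1) → (3, 2) → (6, 2) → (6, 6)

Answer: 6, 6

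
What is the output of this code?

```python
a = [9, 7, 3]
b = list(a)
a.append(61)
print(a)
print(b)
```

Key concept: list() constructor creates copy.
Step by step:
`a = [9, 7, 3]` → a = [9, 7, 3]
`b = list(a)` → b = [9, 7, 3]
`a.append(61)` → a = [9, 7, 3, 61]
`print(a)` → prints [9, 7, 3, 61]
`print(b)` → prints [9, 7, 3]

Answer:
[9, 7, 3, 61]
[9, 7, 3]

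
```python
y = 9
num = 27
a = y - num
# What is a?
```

Trace:
`y = 9` → y = 9
`num = 27` → num = 27
`a = y - num` → a = -18
So a = -18

Answer: -18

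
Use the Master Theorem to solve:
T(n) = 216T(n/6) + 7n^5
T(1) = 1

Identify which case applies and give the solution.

a=216, b=6, f(n)=7n^5. log_6(216) = 3. Since c=5 > 3 and the regularity condition holds (216(n/6)^5 = (216/6^5)n^5 with 216/6^5 < 1), Case 3 applies: T(n) = Θ(f(n)) = O(n^5).

Answer: O(n^5) - Case 3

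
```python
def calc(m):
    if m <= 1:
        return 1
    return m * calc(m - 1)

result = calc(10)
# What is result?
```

calc(10) = 10 * 9 * 8 * 7 * 6 * 5 * 4 * 3 * 2 * 1 = 3628800

Answer: 3628800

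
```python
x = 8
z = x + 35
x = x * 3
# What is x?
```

Trace:
`x = 8` → x = 8
`z = x + 35` → z = 43
`x = x * 3` → x = 24
So x = 24

Answer: 24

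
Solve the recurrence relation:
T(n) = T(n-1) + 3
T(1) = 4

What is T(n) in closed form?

Unrolling: T(n) = T(1) + 3·(n-1) = 4 + 3(n-1) = 3n + 1.

Answer: T(n) = 3n + 1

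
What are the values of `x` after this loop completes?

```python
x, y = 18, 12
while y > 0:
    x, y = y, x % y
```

GCD of 18 and 12
`x` takes the values: 18 → 12 → 6

Answer: 6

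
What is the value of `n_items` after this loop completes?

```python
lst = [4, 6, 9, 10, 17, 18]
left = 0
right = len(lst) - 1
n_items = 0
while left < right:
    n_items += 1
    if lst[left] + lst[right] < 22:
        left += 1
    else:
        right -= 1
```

Steps to find pair summing to 22
`n_items` takes the values: 0 → 1 → 2 → 3 → 4 → 5

Answer: 5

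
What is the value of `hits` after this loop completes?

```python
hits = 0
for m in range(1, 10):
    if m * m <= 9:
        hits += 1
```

Count numbers where m² ≤ 9
`hits` takes the values: 0 → 1 → 2 → 3

Answer: 3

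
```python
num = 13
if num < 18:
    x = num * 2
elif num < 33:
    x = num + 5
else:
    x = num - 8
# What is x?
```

Trace:
`num = 13` → num = 13
`if num < 18: ...` → num < 18 is True → x = 26
So x = 26

Answer: 26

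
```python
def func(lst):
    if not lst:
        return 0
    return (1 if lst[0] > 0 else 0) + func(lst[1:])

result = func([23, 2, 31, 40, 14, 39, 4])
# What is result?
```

Count of positive elements in [23, 2, 31, 40, 14, 39, 4] = 7

Answer: 7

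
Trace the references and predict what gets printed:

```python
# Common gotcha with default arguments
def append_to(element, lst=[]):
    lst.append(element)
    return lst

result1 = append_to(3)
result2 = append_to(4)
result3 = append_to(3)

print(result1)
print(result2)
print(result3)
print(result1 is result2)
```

Key concept: mutable default argument gotcha.
Step by step:
`result1 = append_to(3)` → result1 = [3]
`result2 = append_to(4)` → result1 = [3, 4] (same object as result2); result2 = [3, 4] (same object as result1)
`result3 = append_to(3)` → result1 = [3, 4, 3] (same object as result2, result3); result2 = [3, 4, 3] (same object as result1, result3); result3 = [3, 4, 3] (same object as result1, result2)
`print(result1)` → prints [3, 4, 3]
`print(result2)` → prints [3, 4, 3]
`print(result3)` → prints [3, 4, 3]
`print(result1 is result2)` → prints True

Answer:
[3, 4, 3]
[3, 4, 3]
[3, 4, 3]
True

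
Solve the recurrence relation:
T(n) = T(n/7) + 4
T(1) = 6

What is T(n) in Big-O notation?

Each step divides n by 7 and adds 4. After log_7(n) steps we reach T(1)=6. So T(n) = 4·log_7(n) + 6 = O(log n).

Answer: O(log n)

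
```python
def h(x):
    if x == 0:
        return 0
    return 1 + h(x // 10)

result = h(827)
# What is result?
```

Count of digits of 827: 3

Answer: 3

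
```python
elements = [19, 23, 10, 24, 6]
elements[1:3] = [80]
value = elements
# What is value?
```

Trace:
`elements = [19, 23, 10, 24, 6]` → elements = [19, 23, 10, 24, 6]
`elements[1:3] = [80]` → elements = [19, 80, 24, 6]
`value = elements` → value = [19, 80, 24, 6]
So value = [19, 80, 24, 6]

Answer: [19, 80, 24, 6]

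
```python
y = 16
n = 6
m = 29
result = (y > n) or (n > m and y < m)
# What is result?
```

Trace:
`y = 16` → y = 16
`n = 6` → n = 6
`m = 29` → m = 29
`result = (y > n) or (n > m and y < m)` → result = True
So result = True

Answer: True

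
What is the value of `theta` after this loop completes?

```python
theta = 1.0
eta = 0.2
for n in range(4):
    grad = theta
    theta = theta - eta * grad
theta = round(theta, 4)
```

Gradient descent: w = 1.0 * (1 - 0.2)^4
`theta` takes the values: 1.0 → 0.8 → 0.64 → 0.512 → 0.4096

Answer: 0.4096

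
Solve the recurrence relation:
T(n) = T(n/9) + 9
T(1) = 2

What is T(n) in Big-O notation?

Each step divides n by 9 and adds 9. After log_9(n) steps we reach T(1)=2. So T(n) = 9·log_9(n) + 2 = O(log n).

Answer: O(log n)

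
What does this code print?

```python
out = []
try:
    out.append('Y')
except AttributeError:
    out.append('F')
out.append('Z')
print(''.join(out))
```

Execution trace: 'Y' (try body, no exception) → 'Z' (after the try/except). Output: YZ

Answer: YZ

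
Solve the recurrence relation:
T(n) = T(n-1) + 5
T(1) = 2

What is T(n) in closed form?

Unrolling: T(n) = T(1) + 5·(n-1) = 2 + 5(n-1) = 5n - 3.

Answer: T(n) = 5n - 3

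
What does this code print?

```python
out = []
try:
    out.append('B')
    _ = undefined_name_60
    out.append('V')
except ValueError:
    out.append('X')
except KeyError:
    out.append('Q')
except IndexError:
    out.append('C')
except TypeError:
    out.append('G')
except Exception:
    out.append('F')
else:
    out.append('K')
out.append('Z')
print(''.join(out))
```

Execution trace: 'B' (try body) → 'F' (except Exception) → 'Z' (after the try/except). Output: BFZ

Answer: BFZ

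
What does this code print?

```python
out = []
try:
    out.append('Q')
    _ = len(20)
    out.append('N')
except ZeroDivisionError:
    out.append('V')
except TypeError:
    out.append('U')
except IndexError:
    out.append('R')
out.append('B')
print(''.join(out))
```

Execution trace: 'Q' (try body) → 'U' (except TypeError) → 'B' (after the try/except). Output: QUB

Answer: QUB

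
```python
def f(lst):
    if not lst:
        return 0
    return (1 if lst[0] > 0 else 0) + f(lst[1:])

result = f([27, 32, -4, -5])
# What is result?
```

Count of positive elements in [27, 32, -4, -5] = 2

Answer: 2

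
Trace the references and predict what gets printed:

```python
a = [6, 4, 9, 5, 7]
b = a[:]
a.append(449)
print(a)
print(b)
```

Key concept: slice [:] creates copy.
Step by step:
`a = [6, 4, 9, 5, 7]` → a = [6, 4, 9, 5, 7]
`b = a[:]` → b = [6, 4, 9, 5, 7]
`a.append(449)` → a = [6, 4, 9, 5, 7, 449]
`print(a)` → prints [6, 4, 9, 5, 7, 449]
`print(b)` → prints [6, 4, 9, 5, 7]

Answer:
[6, 4, 9, 5, 7, 449]
[6, 4, 9, 5, 7]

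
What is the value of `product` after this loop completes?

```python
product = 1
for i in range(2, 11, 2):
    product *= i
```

Product of even numbers 2 to 10
`product` takes the values: 1 → 2 → 8 → 48 → 384 → 3840

Answer: 3840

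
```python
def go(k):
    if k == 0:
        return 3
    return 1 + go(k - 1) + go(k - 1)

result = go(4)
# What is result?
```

go(k) = 1 + 2·go(k-1), go(0)=3. Closed form: (3+1)·2^4 - 1 = 63.

Answer: 63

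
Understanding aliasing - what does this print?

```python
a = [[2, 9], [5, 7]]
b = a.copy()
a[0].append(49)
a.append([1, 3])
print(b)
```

Key concept: shallow copy with nested lists.
Step by step:
`a = [[2, 9], [5, 7]]` → a = [[2, 9], [5, 7]]
`b = a.copy()` → b = [[2, 9], [5, 7]]
`a[0].append(49)` → a = [[2, 9, 49], [5, 7]]; b = [[2, 9, 49], [5, 7]]
`a.append([1, 3])` → a = [[2, 9, 49], [5, 7], [1, 3]]
`print(b)` → prints [[2, 9, 49], [5, 7]]

Answer: [[2, 9, 49], [5, 7]]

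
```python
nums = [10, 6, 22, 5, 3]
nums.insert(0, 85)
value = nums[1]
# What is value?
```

Trace:
`nums = [10, 6, 22, 5, 3]` → nums = [10, 6, 22, 5, 3]
`nums.insert(0, 85)` → nums = [85, 10, 6, 22, 5, 3]
`value = nums[1]` → value = 10
So value = 10

Answer: 10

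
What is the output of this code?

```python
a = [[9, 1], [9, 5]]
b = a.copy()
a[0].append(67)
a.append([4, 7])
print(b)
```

Key concept: shallow copy with nested lists.
Step by step:
`a = [[9, 1], [9, 5]]` → a = [[9, 1], [9, 5]]
`b = a.copy()` → b = [[9, 1], [9, 5]]
`a[0].append(67)` → a = [[9, 1, 67], [9, 5]]; b = [[9, 1, 67], [9, 5]]
`a.append([4, 7])` → a = [[9, 1, 67], [9, 5], [4, 7]]
`print(b)` → prints [[9, 1, 67], [9, 5]]

Answer: [[9, 1, 67], [9, 5]]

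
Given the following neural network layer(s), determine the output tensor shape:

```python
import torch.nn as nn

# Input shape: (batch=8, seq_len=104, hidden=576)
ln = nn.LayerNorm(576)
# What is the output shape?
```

Input: (8, 104, 576) -> Output: (8, 104, 576)

Answer: (8, 104, 576)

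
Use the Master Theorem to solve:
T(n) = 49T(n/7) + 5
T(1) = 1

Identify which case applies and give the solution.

a=49, b=7, f(n)=5. log_7(49) = 2. Since c=0 < 2, Case 1 applies: T(n) = Θ(n^log_b(a)) = O(n^2).

Answer: O(n^2) - Case 1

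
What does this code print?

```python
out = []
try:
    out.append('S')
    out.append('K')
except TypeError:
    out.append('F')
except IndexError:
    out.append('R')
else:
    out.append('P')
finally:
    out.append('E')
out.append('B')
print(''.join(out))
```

Execution trace: 'S' (try body) → 'K' (try body, no exception) → 'P' (else) → 'E' (finally) → 'B' (after the try/except). Output: SKPEB

Answer: SKPEB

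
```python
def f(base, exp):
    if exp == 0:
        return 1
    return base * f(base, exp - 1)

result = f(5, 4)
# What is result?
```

f(5, 4) = 5 * 5 * 5 * 5 = 625

Answer: 625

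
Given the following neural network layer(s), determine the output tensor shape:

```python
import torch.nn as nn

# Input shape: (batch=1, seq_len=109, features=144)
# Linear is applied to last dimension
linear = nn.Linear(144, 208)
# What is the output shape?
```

Input: (1, 109, 144) -> Output: (1, 109, 208)

Answer: (1, 109, 208)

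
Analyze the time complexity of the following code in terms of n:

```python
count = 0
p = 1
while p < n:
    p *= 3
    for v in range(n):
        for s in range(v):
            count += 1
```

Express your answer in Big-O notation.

Each loop level contributes: log n × n × n. Multiplying the contributions gives O(n^2 log n).

Answer: O(n^2 log n)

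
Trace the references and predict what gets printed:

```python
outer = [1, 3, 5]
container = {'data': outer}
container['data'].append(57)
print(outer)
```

Key concept: dict holds reference to list.
Step by step:
`outer = [1, 3, 5]` → outer = [1, 3, 5]
`container = {'data': outer}` → container = {'data': [1, 3, 5]}
`container['data'].append(57)` → outer = [1, 3, 5, 57]; container = {'data': [1, 3, 5, 57]}
`print(outer)` → prints [1, 3, 5, 57]

Answer: [1, 3, 5, 57]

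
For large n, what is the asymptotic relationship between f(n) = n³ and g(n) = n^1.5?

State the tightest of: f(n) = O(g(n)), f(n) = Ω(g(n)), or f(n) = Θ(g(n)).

n³ vs n^1.5: f(n) = Ω(g(n)) but not O(g(n)) — n³ grows strictly faster than n^1.5.

Answer: f(n) = Ω(g(n)) but not O(g(n)) — n³ grows strictly faster than n^1.5.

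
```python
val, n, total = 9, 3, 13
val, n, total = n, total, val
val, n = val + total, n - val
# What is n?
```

Trace:
`val, n, total = 9, 3, 13` → val = 9; n = 3; total = 13
`val, n, total = n, total, val` → val = 3; n = 13; total = 9
`val, n = val + total, n - val` → val = 12; n = 10
So n = 10

Answer: 10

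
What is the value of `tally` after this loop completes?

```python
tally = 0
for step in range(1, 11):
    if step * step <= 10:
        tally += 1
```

Count numbers where step² ≤ 10
`tally` takes the values: 0 → 1 → 2 → 3

Answer: 3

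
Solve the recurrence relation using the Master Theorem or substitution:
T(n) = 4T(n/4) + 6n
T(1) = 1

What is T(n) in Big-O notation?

By Master Theorem: a=4, b=4, f(n)=6n. Since log_4(4) = 1 and f(n) = Θ(n^1), Case 2 applies. T(n) = O(n log n).

Answer: O(n log n)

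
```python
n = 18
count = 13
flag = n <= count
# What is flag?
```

Trace:
`n = 18` → n = 18
`count = 13` → count = 13
`flag = n <= count` → flag = False
So flag = False

Answer: False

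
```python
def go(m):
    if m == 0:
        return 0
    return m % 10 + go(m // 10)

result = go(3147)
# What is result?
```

Sum of digits of 3147: 7 + 4 + 1 + 3 = 15

Answer: 15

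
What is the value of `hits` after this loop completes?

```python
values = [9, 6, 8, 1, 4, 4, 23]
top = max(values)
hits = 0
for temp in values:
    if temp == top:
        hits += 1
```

Count of max value 23 in [9, 6, 8, 1, 4, 4, 23]
`hits` takes the values: 0 → 1

Answer: 1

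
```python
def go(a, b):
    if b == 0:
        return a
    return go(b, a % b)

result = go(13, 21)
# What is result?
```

go(13, 21) -> go(21, 13) -> go(13, 8) -> go(8, 5) -> go(5, 3) -> go(3, 2) -> go(2, 1) -> go(1, 0) -> 1

Answer: 1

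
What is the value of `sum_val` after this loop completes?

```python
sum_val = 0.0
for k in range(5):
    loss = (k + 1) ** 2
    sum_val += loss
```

Sum of squared losses 1² + 2² + ... + 5²
`sum_val` takes the values: 0.0 → 1.0 → 5.0 → 14.0 → 30.0 → 55.0

Answer: 55.0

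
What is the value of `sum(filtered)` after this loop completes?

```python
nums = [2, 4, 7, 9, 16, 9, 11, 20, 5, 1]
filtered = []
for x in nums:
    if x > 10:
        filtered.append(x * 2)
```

Sum of doubled values > 10
`filtered` takes the values: [] → [32] → [32, 22] → [32, 22, 40]
So `sum(filtered)` = 94

Answer: 94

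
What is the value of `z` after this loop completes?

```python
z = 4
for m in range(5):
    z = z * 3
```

Multiply by 3, 5 times: 4 * 3^5 = 972
`z` takes the values: 4 → 12 → 36 → 108 → 324 → 972

Answer: 972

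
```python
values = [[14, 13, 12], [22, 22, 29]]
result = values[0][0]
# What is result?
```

Trace:
`values = [[14, 13, 12], [22, 22, 29]]` → values = [[14, 13, 12], [22, 22, 29]]
`result = values[0][0]` → result = 14
So result = 14

Answer: 14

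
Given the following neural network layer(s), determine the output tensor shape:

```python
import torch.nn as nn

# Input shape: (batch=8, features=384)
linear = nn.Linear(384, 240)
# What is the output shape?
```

Input: (8, 384) -> Output: (8, 240)

Answer: (8, 240)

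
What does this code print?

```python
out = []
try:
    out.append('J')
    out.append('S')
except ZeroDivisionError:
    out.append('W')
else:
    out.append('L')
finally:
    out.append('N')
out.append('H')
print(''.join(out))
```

Execution trace: 'J' (try body) → 'S' (try body, no exception) → 'L' (else) → 'N' (finally) → 'H' (after the try/except). Output: JSLNH

Answer: JSLNH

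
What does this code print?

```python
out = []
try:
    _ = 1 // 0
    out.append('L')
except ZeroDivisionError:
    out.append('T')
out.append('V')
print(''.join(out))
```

Execution trace: 'T' (except ZeroDivisionError) → 'V' (after the try/except). Output: TV

Answer: TV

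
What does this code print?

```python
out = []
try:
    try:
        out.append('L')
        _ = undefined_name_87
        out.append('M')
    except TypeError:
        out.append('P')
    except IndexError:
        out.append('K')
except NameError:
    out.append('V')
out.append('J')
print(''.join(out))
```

Execution trace: 'L' (inner try body) → 'V' (outer except NameError) → 'J' (after the try/except). Output: LVJ

Answer: LVJ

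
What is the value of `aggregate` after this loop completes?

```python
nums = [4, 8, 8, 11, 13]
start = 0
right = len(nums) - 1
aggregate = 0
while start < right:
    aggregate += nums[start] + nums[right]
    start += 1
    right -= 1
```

Sum of pairs from ends
`aggregate` takes the values: 0 → 17 → 36

Answer: 36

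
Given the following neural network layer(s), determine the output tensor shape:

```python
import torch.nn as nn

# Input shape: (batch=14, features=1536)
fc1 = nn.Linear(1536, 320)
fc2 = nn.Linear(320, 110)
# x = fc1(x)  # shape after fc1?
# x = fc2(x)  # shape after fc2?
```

Input: (14, 1536) -> after fc1: (14, 320) -> Output: (14, 110)

Answer: (14, 110)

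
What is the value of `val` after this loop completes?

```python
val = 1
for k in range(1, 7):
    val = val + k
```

Start at 1, add 1 through 6
`val` takes the values: 1 → 2 → 4 → 7 → 11 → 16 → 22

Answer: 22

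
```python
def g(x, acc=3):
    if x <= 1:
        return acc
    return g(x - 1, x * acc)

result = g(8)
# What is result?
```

Accumulator trace (n, acc): (8, 3) -> (7, 24) -> (6, 168) -> (5, 1008) -> (4, 5040) -> (3, 20160) -> (2, 60480) -> (1, 120960) -> return 120960

Answer: 120960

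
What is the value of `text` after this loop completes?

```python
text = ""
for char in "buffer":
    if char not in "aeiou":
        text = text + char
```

Remove vowels from 'buffer'
`text` takes the values: "" → "b" → "bf" → "bff" → "bffr"

Answer: "bffr"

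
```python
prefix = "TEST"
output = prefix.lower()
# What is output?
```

Trace:
`prefix = "TEST"` → prefix = 'TEST'
`output = prefix.lower()` → output = 'test'
So output = 'test'

Answer: 'test'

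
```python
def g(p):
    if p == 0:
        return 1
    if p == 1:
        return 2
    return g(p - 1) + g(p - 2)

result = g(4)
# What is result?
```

Build up from base cases: g(0)=1, g(1)=2, g(2)=3, g(3)=5, g(4)=8

Answer: 8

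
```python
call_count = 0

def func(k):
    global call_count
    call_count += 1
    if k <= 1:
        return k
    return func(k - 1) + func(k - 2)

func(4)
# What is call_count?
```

Calls(k) = 1 + Calls(k-1) + Calls(k-2); Calls(0)=Calls(1)=1. For k=4 this gives 9.

Answer: 9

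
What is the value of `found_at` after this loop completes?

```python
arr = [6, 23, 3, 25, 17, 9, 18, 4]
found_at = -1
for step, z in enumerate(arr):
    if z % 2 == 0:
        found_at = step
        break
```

First even number index in [6, 23, 3, 25, 17, 9, 18, 4]
`found_at` takes the values: -1 → 0

Answer: 0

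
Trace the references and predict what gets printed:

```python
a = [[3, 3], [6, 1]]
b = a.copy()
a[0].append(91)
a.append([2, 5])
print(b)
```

Key concept: shallow copy with nested lists.
Step by step:
`a = [[3, 3], [6, 1]]` → a = [[3, 3], [6, 1]]
`b = a.copy()` → b = [[3, 3], [6, 1]]
`a[0].append(91)` → a = [[3, 3, 91], [6, 1]]; b = [[3, 3, 91], [6, 1]]
`a.append([2, 5])` → a = [[3, 3, 91], [6, 1], [2, 5]]
`print(b)` → prints [[3, 3, 91], [6, 1]]

Answer: [[3, 3, 91], [6, 1]]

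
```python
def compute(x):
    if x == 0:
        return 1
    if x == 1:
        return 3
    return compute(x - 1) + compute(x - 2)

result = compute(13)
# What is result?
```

Build up from base cases: compute(0)=1, compute(1)=3, compute(2)=4, compute(3)=7, compute(4)=11, compute(5)=18, compute(6)=29, ..., compute(13)=843

Answer: 843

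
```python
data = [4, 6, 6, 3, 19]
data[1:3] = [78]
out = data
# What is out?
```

Trace:
`data = [4, 6, 6, 3, 19]` → data = [4, 6, 6, 3, 19]
`data[1:3] = [78]` → data = [4, 78, 3, 19]
`out = data` → out = [4, 78, 3, 19]
So out = [4, 78, 3, 19]

Answer: [4, 78, 3, 19]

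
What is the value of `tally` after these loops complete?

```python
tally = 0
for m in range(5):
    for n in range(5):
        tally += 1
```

5 * 5 = 25
`tally` takes the values: 0 → 1 → 2 → 3 → 4 → 5 → 6 → 7 → 8 → 9 → 10 → 11 → 12 → 13 → 14 → 15 → 16 → 17 → 18 → 19 → 20 → 21 → 22 → 23 → 24 → 25

Answer: 25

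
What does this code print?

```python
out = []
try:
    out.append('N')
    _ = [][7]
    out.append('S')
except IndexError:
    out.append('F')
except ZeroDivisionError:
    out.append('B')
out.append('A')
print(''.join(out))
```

Execution trace: 'N' (try body) → 'F' (except IndexError) → 'A' (after the try/except). Output: NFA

Answer: NFA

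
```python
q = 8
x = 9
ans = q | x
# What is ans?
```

Trace:
`q = 8` → q = 8
`x = 9` → x = 9
`ans = q | x` → ans = 9
So ans = 9

Answer: 9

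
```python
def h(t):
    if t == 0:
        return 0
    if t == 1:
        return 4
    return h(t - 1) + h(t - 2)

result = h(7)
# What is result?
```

Build up from base cases: h(0)=0, h(1)=4, h(2)=4, h(3)=8, h(4)=12, h(5)=20, h(6)=32, ..., h(7)=52

Answer: 52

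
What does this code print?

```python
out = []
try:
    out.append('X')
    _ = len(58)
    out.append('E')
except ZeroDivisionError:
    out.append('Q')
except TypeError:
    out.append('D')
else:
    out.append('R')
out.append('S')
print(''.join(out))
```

Execution trace: 'X' (try body) → 'D' (except TypeError) → 'S' (after the try/except). Output: XDS

Answer: XDS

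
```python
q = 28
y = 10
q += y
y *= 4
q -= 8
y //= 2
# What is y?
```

Trace:
`q = 28` → q = 28
`y = 10` → y = 10
`q += y` → q = 38
`y *= 4` → y = 40
`q -= 8` → q = 30
`y //= 2` → y = 20
So y = 20

Answer: 20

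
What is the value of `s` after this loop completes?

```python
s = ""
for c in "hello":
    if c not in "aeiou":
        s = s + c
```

Remove vowels from 'hello'
`s` takes the values: "" → "h" → "hl" → "hll"

Answer: "hll"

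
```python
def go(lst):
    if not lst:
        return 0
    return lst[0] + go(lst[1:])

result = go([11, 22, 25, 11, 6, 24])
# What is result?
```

11 + 22 + 25 + 11 + 6 + 24 + 0 = 99

Answer: 99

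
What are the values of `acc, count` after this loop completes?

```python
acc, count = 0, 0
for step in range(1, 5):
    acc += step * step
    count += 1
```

Sum of squares and count
`acc, count` takes the values: (0, 0) → (1, 0) → (1, 1) → (5, 1) → (5, 2) → (14, 2) → (14, 3) → (30, 3) → (30, 4)

Answer: 30, 4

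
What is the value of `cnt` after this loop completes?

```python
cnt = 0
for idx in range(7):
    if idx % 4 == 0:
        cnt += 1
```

Count numbers divisible by 4 in range(7)
`cnt` takes the values: 0 → 1 → 2

Answer: 2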